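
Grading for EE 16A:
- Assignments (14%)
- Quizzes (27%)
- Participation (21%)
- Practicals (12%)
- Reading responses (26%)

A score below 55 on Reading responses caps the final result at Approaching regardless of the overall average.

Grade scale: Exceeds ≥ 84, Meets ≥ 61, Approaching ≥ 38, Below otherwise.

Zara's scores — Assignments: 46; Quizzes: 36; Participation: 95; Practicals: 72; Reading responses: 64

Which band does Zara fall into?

Meets

Reading responses score 64 ≥ 55: minimum met.
Weighted total:
  Assignments 46 × 0.14 = 6.44
  Quizzes 36 × 0.27 = 9.72
  Participation 95 × 0.21 = 19.95
  Practicals 72 × 0.12 = 8.64
  Reading responses 64 × 0.26 = 16.64
Sum = 61.39
61.39 is ≥ 61 and < 84 → Meets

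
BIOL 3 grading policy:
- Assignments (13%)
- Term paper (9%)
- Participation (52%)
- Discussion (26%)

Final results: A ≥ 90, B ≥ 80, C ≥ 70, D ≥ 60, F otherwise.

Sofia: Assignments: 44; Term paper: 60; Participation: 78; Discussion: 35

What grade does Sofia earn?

Weighted total:
  Assignments 44 × 0.13 = 5.72
  Term paper 60 × 0.09 = 5.4
  Participation 78 × 0.52 = 40.56
  Discussion 35 × 0.26 = 9.1
Sum = 60.78
60.78 is ≥ 60 and < 70 → D

D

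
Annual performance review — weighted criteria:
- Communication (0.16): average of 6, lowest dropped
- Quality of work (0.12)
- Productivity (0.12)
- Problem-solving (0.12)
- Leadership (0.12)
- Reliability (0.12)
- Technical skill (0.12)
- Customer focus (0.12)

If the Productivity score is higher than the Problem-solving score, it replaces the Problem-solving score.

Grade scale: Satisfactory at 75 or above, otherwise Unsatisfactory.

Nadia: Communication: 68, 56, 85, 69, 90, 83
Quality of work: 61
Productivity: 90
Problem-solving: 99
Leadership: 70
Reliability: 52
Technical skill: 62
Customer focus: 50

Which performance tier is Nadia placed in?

Communication: drop 56 → average of remaining 5 = 395/5 = 79
Productivity (90) ≤ Problem-solving (99), so Problem-solving stays at 99.
Weighted total:
  Communication 79 × 0.16 = 12.64
  Quality of work 61 × 0.12 = 7.32
  Productivity 90 × 0.12 = 10.8
  Problem-solving 99 × 0.12 = 11.88
  Leadership 70 × 0.12 = 8.4
  Reliability 52 × 0.12 = 6.24
  Technical skill 62 × 0.12 = 7.44
  Customer focus 50 × 0.12 = 6
Sum = 70.72
70.72 < 75 → Unsatisfactory

Unsatisfactory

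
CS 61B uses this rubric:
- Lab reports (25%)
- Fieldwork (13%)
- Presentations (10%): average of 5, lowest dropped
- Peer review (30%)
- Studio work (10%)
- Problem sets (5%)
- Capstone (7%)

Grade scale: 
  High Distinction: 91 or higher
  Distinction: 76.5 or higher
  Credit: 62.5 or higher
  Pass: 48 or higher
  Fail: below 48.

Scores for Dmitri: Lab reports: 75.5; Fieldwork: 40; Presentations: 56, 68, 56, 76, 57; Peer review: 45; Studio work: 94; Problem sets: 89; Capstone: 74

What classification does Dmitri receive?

Credit

Presentations: drop 56 → average of remaining 4 = 257/4 = 64.25
Weighted total:
  Lab reports 75.5 × 0.25 = 18.875
  Fieldwork 40 × 0.13 = 5.2
  Presentations 64.25 × 0.1 = 6.425
  Peer review 45 × 0.3 = 13.5
  Studio work 94 × 0.1 = 9.4
  Problem sets 89 × 0.05 = 4.45
  Capstone 74 × 0.07 = 5.18
Sum = 63.03
63.03 is ≥ 62.5 and < 76.5 → Credit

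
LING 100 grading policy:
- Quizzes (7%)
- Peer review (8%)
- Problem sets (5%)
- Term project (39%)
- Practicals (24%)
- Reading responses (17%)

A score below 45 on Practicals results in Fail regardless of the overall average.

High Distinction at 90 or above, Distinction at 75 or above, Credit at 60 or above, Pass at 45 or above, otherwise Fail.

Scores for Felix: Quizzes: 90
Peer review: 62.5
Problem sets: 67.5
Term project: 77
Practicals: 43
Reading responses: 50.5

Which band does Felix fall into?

Fail

Practicals score 43 < 45: minimum not met.
Weighted total:
  Quizzes 90 × 0.07 = 6.3
  Peer review 62.5 × 0.08 = 5
  Problem sets 67.5 × 0.05 = 3.375
  Term project 77 × 0.39 = 30.03
  Practicals 43 × 0.24 = 10.32
  Reading responses 50.5 × 0.17 = 8.585
Sum = 63.61
Because the Practicals minimum was not met, the result is Fail.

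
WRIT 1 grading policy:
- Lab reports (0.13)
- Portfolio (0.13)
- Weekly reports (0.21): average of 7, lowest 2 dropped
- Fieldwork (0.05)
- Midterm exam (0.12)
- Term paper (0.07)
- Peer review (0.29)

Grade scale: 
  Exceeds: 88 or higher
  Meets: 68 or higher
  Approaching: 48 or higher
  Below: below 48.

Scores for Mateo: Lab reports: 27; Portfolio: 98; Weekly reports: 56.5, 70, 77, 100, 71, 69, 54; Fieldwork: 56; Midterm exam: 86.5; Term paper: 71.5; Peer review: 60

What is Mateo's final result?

Weekly reports: drop 54, 56.5 → average of remaining 5 = 387/5 = 77.4
Weighted total:
  Lab reports 27 × 0.13 = 3.51
  Portfolio 98 × 0.13 = 12.74
  Weekly reports 77.4 × 0.21 = 16.254
  Fieldwork 56 × 0.05 = 2.8
  Midterm exam 86.5 × 0.12 = 10.38
  Term paper 71.5 × 0.07 = 5.005
  Peer review 60 × 0.29 = 17.4
Sum = 68.089
68.089 is ≥ 68 and < 88 → Meets

Meets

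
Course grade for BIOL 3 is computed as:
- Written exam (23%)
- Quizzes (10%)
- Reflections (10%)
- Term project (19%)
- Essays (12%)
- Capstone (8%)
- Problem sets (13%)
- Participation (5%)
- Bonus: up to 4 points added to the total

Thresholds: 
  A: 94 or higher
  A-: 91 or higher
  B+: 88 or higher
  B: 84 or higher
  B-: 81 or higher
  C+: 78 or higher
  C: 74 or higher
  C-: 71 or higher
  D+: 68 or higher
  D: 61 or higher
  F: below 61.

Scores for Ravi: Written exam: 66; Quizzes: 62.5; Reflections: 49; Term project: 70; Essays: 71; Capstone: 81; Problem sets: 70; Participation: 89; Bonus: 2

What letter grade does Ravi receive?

D+

Weighted total:
  Written exam 66 × 0.23 = 15.18
  Quizzes 62.5 × 0.1 = 6.25
  Reflections 49 × 0.1 = 4.9
  Term project 70 × 0.19 = 13.3
  Essays 71 × 0.12 = 8.52
  Capstone 81 × 0.08 = 6.48
  Problem sets 70 × 0.13 = 9.1
  Participation 89 × 0.05 = 4.45
Sum = 68.18
Bonus: 68.18 + 2 = 70.18
70.18 is ≥ 68 and < 71 → D+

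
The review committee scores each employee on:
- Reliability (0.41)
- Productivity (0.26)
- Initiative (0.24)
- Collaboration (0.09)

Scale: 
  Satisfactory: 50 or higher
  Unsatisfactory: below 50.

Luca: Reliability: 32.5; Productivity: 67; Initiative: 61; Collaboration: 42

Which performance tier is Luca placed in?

Unsatisfactory

Weighted total:
  Reliability 32.5 × 0.41 = 13.325
  Productivity 67 × 0.26 = 17.42
  Initiative 61 × 0.24 = 14.64
  Collaboration 42 × 0.09 = 3.78
Sum = 49.165
49.165 < 50 → Unsatisfactory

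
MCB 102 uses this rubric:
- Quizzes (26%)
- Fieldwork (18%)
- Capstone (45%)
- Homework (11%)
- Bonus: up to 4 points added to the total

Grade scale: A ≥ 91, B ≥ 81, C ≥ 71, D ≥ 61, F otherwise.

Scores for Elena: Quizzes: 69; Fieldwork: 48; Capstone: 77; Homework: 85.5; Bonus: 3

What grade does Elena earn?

C

Weighted total:
  Quizzes 69 × 0.26 = 17.94
  Fieldwork 48 × 0.18 = 8.64
  Capstone 77 × 0.45 = 34.65
  Homework 85.5 × 0.11 = 9.405
Sum = 70.635
Bonus: 70.635 + 3 = 73.635
73.635 is ≥ 71 and < 81 → C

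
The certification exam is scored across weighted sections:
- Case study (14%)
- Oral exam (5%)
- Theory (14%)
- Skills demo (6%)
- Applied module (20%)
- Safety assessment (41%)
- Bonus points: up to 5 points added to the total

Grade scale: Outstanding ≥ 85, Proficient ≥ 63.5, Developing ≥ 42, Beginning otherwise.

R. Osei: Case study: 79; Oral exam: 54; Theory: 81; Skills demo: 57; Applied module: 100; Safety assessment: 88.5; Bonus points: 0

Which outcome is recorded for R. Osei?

Proficient

Weighted total:
  Case study 79 × 0.14 = 11.06
  Oral exam 54 × 0.05 = 2.7
  Theory 81 × 0.14 = 11.34
  Skills demo 57 × 0.06 = 3.42
  Applied module 100 × 0.2 = 20
  Safety assessment 88.5 × 0.41 = 36.285
Sum = 84.805
Bonus points: 84.805 + 0 = 84.805
84.805 is ≥ 63.5 and < 85 → Proficient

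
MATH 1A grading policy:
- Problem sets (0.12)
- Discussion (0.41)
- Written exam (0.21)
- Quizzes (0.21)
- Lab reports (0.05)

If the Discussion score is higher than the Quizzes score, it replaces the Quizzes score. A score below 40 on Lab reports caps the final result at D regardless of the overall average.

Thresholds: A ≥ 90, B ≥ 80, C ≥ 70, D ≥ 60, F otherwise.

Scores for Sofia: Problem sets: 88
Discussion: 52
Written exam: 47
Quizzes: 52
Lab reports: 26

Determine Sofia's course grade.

F

Discussion (52) ≤ Quizzes (52), so Quizzes stays at 52.
Lab reports score 26 < 40: minimum not met.
Weighted total:
  Problem sets 88 × 0.12 = 10.56
  Discussion 52 × 0.41 = 21.32
  Written exam 47 × 0.21 = 9.87
  Quizzes 52 × 0.21 = 10.92
  Lab reports 26 × 0.05 = 1.3
Sum = 53.97
53.97 would be F; cap at D applies → F.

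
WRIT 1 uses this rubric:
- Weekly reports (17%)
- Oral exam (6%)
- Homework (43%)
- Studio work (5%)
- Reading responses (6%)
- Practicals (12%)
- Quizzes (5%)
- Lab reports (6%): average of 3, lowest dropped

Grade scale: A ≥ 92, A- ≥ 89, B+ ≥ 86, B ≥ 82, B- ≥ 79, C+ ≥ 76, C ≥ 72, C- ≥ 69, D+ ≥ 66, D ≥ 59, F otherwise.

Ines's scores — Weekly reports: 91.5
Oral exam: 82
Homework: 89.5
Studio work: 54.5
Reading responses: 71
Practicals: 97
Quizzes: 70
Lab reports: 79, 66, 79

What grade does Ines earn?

B

Lab reports: drop 66 → average of remaining 2 = 158/2 = 79
Weighted total:
  Weekly reports 91.5 × 0.17 = 15.555
  Oral exam 82 × 0.06 = 4.92
  Homework 89.5 × 0.43 = 38.485
  Studio work 54.5 × 0.05 = 2.725
  Reading responses 71 × 0.06 = 4.26
  Practicals 97 × 0.12 = 11.64
  Quizzes 70 × 0.05 = 3.5
  Lab reports 79 × 0.06 = 4.74
Sum = 85.825
85.825 is ≥ 82 and < 86 → B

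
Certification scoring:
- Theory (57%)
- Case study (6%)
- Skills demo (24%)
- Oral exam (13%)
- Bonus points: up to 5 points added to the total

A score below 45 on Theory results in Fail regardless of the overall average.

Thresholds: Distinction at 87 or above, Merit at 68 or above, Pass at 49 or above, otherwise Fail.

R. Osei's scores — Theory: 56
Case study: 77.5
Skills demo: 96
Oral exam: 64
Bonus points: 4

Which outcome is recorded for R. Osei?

Merit

Theory score 56 ≥ 45: minimum met.
Weighted total:
  Theory 56 × 0.57 = 31.92
  Case study 77.5 × 0.06 = 4.65
  Skills demo 96 × 0.24 = 23.04
  Oral exam 64 × 0.13 = 8.32
Sum = 67.93
Bonus points: 67.93 + 4 = 71.93
71.93 is ≥ 68 and < 87 → Merit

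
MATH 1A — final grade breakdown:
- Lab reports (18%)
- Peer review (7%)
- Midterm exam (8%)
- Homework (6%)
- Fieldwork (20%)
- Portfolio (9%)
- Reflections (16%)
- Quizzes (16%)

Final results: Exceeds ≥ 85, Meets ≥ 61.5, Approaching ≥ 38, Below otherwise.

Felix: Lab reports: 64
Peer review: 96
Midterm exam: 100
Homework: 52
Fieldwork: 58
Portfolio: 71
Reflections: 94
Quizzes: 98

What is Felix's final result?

Meets

Weighted total:
  Lab reports 64 × 0.18 = 11.52
  Peer review 96 × 0.07 = 6.72
  Midterm exam 100 × 0.08 = 8
  Homework 52 × 0.06 = 3.12
  Fieldwork 58 × 0.2 = 11.6
  Portfolio 71 × 0.09 = 6.39
  Reflections 94 × 0.16 = 15.04
  Quizzes 98 × 0.16 = 15.68
Sum = 78.07
78.07 is ≥ 61.5 and < 85 → Meets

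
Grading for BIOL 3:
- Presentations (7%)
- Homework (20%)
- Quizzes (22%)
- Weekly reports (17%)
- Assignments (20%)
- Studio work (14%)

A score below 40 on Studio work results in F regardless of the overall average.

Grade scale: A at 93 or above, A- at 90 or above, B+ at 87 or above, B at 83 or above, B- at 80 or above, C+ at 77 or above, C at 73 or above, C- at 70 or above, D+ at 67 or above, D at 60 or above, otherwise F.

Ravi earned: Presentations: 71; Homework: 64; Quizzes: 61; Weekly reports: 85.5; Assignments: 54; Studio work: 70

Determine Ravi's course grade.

Studio work score 70 ≥ 40: minimum met.
Weighted total:
  Presentations 71 × 0.07 = 4.97
  Homework 64 × 0.2 = 12.8
  Quizzes 61 × 0.22 = 13.42
  Weekly reports 85.5 × 0.17 = 14.535
  Assignments 54 × 0.2 = 10.8
  Studio work 70 × 0.14 = 9.8
Sum = 66.325
66.325 is ≥ 60 and < 67 → D

D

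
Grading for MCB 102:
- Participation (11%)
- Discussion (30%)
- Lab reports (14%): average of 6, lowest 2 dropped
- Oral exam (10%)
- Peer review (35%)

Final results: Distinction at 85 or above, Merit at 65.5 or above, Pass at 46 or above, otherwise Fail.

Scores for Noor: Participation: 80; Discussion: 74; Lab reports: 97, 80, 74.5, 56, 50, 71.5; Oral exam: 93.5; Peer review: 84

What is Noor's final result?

Lab reports: drop 50, 56 → average of remaining 4 = 323/4 = 80.75
Weighted total:
  Participation 80 × 0.11 = 8.8
  Discussion 74 × 0.3 = 22.2
  Lab reports 80.75 × 0.14 = 11.305
  Oral exam 93.5 × 0.1 = 9.35
  Peer review 84 × 0.35 = 29.4
Sum = 81.055
81.055 is ≥ 65.5 and < 85 → Merit

Merit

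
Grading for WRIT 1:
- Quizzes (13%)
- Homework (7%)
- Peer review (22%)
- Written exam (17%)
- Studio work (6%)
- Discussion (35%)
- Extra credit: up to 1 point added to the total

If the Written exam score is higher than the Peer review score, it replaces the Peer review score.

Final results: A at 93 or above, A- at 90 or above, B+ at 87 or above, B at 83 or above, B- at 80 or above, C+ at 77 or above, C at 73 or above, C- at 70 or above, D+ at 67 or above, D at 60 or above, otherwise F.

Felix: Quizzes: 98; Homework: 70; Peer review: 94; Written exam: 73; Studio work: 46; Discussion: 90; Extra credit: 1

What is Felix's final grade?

B

Written exam (73) ≤ Peer review (94), so Peer review stays at 94.
Weighted total:
  Quizzes 98 × 0.13 = 12.74
  Homework 70 × 0.07 = 4.9
  Peer review 94 × 0.22 = 20.68
  Written exam 73 × 0.17 = 12.41
  Studio work 46 × 0.06 = 2.76
  Discussion 90 × 0.35 = 31.5
Sum = 84.99
Extra credit: 84.99 + 1 = 85.99
85.99 is ≥ 83 and < 87 → B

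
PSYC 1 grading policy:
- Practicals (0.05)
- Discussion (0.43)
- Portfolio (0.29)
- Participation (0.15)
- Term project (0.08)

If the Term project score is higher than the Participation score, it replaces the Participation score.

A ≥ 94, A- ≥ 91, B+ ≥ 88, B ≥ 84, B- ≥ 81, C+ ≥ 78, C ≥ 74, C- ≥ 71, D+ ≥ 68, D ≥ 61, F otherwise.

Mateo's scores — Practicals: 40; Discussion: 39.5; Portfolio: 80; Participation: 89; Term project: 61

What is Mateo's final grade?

F

Term project (61) ≤ Participation (89), so Participation stays at 89.
Weighted total:
  Practicals 40 × 0.05 = 2
  Discussion 39.5 × 0.43 = 16.985
  Portfolio 80 × 0.29 = 23.2
  Participation 89 × 0.15 = 13.35
  Term project 61 × 0.08 = 4.88
Sum = 60.415
60.415 < 61 → F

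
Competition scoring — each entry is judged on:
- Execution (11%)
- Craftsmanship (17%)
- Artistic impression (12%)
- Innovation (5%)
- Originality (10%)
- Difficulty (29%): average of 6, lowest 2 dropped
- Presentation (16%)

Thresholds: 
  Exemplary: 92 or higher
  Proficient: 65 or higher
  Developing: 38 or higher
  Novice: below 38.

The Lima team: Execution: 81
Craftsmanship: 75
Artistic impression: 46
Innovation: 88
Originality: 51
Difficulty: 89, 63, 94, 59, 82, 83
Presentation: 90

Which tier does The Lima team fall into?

Proficient

Difficulty: drop 59, 63 → average of remaining 4 = 348/4 = 87
Weighted total:
  Execution 81 × 0.11 = 8.91
  Craftsmanship 75 × 0.17 = 12.75
  Artistic impression 46 × 0.12 = 5.52
  Innovation 88 × 0.05 = 4.4
  Originality 51 × 0.1 = 5.1
  Difficulty 87 × 0.29 = 25.23
  Presentation 90 × 0.16 = 14.4
Sum = 76.31
76.31 is ≥ 65 and < 92 → Proficient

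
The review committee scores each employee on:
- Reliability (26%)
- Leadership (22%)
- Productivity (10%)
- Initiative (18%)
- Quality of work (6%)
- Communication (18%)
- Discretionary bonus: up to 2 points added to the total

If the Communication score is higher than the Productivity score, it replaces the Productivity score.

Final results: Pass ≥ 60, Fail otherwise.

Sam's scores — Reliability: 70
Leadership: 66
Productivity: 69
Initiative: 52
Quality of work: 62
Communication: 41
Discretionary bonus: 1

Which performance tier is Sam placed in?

Pass

Communication (41) ≤ Productivity (69), so Productivity stays at 69.
Weighted total:
  Reliability 70 × 0.26 = 18.2
  Leadership 66 × 0.22 = 14.52
  Productivity 69 × 0.1 = 6.9
  Initiative 52 × 0.18 = 9.36
  Quality of work 62 × 0.06 = 3.72
  Communication 41 × 0.18 = 7.38
Sum = 60.08
Discretionary bonus: 60.08 + 1 = 61.08
61.08 ≥ 60 → Pass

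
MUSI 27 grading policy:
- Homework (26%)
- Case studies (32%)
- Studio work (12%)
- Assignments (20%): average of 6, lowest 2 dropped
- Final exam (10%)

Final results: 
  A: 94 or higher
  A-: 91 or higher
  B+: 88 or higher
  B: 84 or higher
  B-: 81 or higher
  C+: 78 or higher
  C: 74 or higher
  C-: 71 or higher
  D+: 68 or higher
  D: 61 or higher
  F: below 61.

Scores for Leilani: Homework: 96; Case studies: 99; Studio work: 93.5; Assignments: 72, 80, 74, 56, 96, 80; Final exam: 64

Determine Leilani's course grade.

B+

Assignments: drop 56, 72 → average of remaining 4 = 330/4 = 82.5
Weighted total:
  Homework 96 × 0.26 = 24.96
  Case studies 99 × 0.32 = 31.68
  Studio work 93.5 × 0.12 = 11.22
  Assignments 82.5 × 0.2 = 16.5
  Final exam 64 × 0.1 = 6.4
Sum = 90.76
90.76 is ≥ 88 and < 91 → B+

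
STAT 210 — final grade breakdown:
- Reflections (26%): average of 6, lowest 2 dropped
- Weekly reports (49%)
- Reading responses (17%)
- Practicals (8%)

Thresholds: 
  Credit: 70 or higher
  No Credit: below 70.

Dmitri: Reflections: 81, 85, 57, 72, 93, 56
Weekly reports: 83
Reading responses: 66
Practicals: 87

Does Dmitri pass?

Credit

Reflections: drop 56, 57 → average of remaining 4 = 331/4 = 82.75
Weighted total:
  Reflections 82.75 × 0.26 = 21.515
  Weekly reports 83 × 0.49 = 40.67
  Reading responses 66 × 0.17 = 11.22
  Practicals 87 × 0.08 = 6.96
Sum = 80.365
80.365 ≥ 70 → Credit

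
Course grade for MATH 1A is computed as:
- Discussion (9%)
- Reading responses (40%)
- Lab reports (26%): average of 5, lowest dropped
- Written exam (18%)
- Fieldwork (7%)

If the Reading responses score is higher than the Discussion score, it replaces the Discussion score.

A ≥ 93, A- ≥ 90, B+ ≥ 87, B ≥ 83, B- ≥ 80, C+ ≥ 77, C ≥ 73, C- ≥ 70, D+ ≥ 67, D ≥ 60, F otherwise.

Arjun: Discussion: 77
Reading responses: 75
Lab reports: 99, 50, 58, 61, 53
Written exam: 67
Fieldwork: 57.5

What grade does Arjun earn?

Lab reports: drop 50 → average of remaining 4 = 271/4 = 67.75
Reading responses (75) ≤ Discussion (77), so Discussion stays at 77.
Weighted total:
  Discussion 77 × 0.09 = 6.93
  Reading responses 75 × 0.4 = 30
  Lab reports 67.75 × 0.26 = 17.615
  Written exam 67 × 0.18 = 12.06
  Fieldwork 57.5 × 0.07 = 4.025
Sum = 70.63
70.63 is ≥ 70 and < 73 → C-

C-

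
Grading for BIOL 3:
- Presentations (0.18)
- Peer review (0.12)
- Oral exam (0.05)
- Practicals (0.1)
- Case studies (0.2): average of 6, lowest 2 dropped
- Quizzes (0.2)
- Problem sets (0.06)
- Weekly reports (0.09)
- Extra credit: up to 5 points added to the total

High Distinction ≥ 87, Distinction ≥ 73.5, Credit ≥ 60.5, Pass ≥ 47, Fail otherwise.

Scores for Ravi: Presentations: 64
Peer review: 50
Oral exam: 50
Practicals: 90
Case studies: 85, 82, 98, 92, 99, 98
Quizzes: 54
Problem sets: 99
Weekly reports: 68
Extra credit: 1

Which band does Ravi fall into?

Case studies: drop 82, 85 → average of remaining 4 = 387/4 = 96.75
Weighted total:
  Presentations 64 × 0.18 = 11.52
  Peer review 50 × 0.12 = 6
  Oral exam 50 × 0.05 = 2.5
  Practicals 90 × 0.1 = 9
  Case studies 96.75 × 0.2 = 19.35
  Quizzes 54 × 0.2 = 10.8
  Problem sets 99 × 0.06 = 5.94
  Weekly reports 68 × 0.09 = 6.12
Sum = 71.23
Extra credit: 71.23 + 1 = 72.23
72.23 is ≥ 60.5 and < 73.5 → Credit

Credit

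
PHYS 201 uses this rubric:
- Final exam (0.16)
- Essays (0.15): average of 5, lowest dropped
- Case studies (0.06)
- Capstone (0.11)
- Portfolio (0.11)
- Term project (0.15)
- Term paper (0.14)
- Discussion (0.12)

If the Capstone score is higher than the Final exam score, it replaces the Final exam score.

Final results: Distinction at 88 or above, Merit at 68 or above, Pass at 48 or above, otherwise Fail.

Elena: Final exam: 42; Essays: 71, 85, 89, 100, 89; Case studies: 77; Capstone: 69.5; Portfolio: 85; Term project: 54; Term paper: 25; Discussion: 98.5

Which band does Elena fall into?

Essays: drop 71 → average of remaining 4 = 363/4 = 90.75
Capstone (69.5) > Final exam (42), so Final exam counts as 69.5.
Weighted total:
  Final exam 69.5 × 0.16 = 11.12
  Essays 90.75 × 0.15 = 13.6125
  Case studies 77 × 0.06 = 4.62
  Capstone 69.5 × 0.11 = 7.645
  Portfolio 85 × 0.11 = 9.35
  Term project 54 × 0.15 = 8.1
  Term paper 25 × 0.14 = 3.5
  Discussion 98.5 × 0.12 = 11.82
Sum = 69.7675
69.7675 is ≥ 68 and < 88 → Merit

Merit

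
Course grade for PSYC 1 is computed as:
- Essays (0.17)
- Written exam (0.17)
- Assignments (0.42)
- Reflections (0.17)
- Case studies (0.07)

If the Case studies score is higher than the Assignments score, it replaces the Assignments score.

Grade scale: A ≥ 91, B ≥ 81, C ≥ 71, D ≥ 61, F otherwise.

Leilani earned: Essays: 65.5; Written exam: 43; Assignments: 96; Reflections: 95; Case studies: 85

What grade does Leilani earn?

C

Case studies (85) ≤ Assignments (96), so Assignments stays at 96.
Weighted total:
  Essays 65.5 × 0.17 = 11.135
  Written exam 43 × 0.17 = 7.31
  Assignments 96 × 0.42 = 40.32
  Reflections 95 × 0.17 = 16.15
  Case studies 85 × 0.07 = 5.95
Sum = 80.865
80.865 is ≥ 71 and < 81 → C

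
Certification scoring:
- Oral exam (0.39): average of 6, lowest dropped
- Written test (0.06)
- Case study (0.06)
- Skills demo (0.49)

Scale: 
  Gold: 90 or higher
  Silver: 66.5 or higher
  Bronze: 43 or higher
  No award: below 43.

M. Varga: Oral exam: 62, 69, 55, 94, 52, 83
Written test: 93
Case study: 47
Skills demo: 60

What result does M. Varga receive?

Oral exam: drop 52 → average of remaining 5 = 363/5 = 72.6
Weighted total:
  Oral exam 72.6 × 0.39 = 28.314
  Written test 93 × 0.06 = 5.58
  Case study 47 × 0.06 = 2.82
  Skills demo 60 × 0.49 = 29.4
Sum = 66.114
66.114 is ≥ 43 and < 66.5 → Bronze

Bronze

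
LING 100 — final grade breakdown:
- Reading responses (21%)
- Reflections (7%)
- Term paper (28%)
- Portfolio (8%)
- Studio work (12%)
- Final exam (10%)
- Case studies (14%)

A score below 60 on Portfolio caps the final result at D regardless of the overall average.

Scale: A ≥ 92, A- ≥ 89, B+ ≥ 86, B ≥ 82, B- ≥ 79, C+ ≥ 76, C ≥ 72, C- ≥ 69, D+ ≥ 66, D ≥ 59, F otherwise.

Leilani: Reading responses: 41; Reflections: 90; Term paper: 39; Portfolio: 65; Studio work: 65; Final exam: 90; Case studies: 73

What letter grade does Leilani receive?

F

Portfolio score 65 ≥ 60: minimum met.
Weighted total:
  Reading responses 41 × 0.21 = 8.61
  Reflections 90 × 0.07 = 6.3
  Term paper 39 × 0.28 = 10.92
  Portfolio 65 × 0.08 = 5.2
  Studio work 65 × 0.12 = 7.8
  Final exam 90 × 0.1 = 9
  Case studies 73 × 0.14 = 10.22
Sum = 58.05
58.05 < 59 → F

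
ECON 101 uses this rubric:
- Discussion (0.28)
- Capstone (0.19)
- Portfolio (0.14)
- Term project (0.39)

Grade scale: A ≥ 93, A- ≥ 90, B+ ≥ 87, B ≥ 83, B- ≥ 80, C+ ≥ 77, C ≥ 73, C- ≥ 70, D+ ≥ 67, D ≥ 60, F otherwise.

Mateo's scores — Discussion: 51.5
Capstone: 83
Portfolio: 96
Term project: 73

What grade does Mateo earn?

Weighted total:
  Discussion 51.5 × 0.28 = 14.42
  Capstone 83 × 0.19 = 15.77
  Portfolio 96 × 0.14 = 13.44
  Term project 73 × 0.39 = 28.47
Sum = 72.1
72.1 is ≥ 70 and < 73 → C-

C-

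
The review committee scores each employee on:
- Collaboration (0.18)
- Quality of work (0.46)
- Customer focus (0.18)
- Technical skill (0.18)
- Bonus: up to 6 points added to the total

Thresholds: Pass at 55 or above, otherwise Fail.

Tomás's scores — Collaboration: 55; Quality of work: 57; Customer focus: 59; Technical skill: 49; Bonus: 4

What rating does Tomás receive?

Pass

Weighted total:
  Collaboration 55 × 0.18 = 9.9
  Quality of work 57 × 0.46 = 26.22
  Customer focus 59 × 0.18 = 10.62
  Technical skill 49 × 0.18 = 8.82
Sum = 55.56
Bonus: 55.56 + 4 = 59.56
59.56 ≥ 55 → Pass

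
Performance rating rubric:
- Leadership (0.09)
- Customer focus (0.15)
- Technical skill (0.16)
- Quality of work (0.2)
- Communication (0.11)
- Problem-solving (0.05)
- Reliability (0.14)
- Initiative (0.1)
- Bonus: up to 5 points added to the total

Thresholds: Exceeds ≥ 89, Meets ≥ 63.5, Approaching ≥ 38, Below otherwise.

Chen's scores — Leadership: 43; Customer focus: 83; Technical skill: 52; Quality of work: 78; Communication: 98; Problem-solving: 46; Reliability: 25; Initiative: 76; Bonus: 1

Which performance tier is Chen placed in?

Weighted total:
  Leadership 43 × 0.09 = 3.87
  Customer focus 83 × 0.15 = 12.45
  Technical skill 52 × 0.16 = 8.32
  Quality of work 78 × 0.2 = 15.6
  Communication 98 × 0.11 = 10.78
  Problem-solving 46 × 0.05 = 2.3
  Reliability 25 × 0.14 = 3.5
  Initiative 76 × 0.1 = 7.6
Sum = 64.42
Bonus: 64.42 + 1 = 65.42
65.42 is ≥ 63.5 and < 89 → Meets

Meets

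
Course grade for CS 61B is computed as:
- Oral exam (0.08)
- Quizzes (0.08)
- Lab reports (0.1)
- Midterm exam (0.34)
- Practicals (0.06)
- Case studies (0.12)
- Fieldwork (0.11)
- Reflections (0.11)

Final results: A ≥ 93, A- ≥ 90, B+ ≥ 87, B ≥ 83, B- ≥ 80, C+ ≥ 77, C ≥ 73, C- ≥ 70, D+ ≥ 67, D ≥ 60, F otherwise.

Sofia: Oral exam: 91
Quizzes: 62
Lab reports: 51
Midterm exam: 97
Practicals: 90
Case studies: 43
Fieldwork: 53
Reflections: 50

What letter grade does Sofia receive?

C-

Weighted total:
  Oral exam 91 × 0.08 = 7.28
  Quizzes 62 × 0.08 = 4.96
  Lab reports 51 × 0.1 = 5.1
  Midterm exam 97 × 0.34 = 32.98
  Practicals 90 × 0.06 = 5.4
  Case studies 43 × 0.12 = 5.16
  Fieldwork 53 × 0.11 = 5.83
  Reflections 50 × 0.11 = 5.5
Sum = 72.21
72.21 is ≥ 70 and < 73 → C-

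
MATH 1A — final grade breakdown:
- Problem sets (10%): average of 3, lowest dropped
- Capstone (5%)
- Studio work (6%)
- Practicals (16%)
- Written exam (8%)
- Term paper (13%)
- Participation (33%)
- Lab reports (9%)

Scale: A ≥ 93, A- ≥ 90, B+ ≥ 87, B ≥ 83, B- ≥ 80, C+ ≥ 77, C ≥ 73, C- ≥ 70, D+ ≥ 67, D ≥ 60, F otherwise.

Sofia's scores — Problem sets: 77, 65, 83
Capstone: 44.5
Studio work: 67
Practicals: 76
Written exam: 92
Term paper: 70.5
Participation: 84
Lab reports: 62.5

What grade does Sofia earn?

Problem sets: drop 65 → average of remaining 2 = 160/2 = 80
Weighted total:
  Problem sets 80 × 0.1 = 8
  Capstone 44.5 × 0.05 = 2.225
  Studio work 67 × 0.06 = 4.02
  Practicals 76 × 0.16 = 12.16
  Written exam 92 × 0.08 = 7.36
  Term paper 70.5 × 0.13 = 9.165
  Participation 84 × 0.33 = 27.72
  Lab reports 62.5 × 0.09 = 5.625
Sum = 76.275
76.275 is ≥ 73 and < 77 → C

C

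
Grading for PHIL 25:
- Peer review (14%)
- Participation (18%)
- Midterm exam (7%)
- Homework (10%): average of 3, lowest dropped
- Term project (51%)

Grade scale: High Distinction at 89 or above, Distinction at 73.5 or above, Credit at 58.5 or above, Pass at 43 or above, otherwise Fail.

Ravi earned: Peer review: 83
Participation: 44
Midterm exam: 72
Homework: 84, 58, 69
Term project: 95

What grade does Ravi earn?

Homework: drop 58 → average of remaining 2 = 153/2 = 76.5
Weighted total:
  Peer review 83 × 0.14 = 11.62
  Participation 44 × 0.18 = 7.92
  Midterm exam 72 × 0.07 = 5.04
  Homework 76.5 × 0.1 = 7.65
  Term project 95 × 0.51 = 48.45
Sum = 80.68
80.68 is ≥ 73.5 and < 89 → Distinction

Distinction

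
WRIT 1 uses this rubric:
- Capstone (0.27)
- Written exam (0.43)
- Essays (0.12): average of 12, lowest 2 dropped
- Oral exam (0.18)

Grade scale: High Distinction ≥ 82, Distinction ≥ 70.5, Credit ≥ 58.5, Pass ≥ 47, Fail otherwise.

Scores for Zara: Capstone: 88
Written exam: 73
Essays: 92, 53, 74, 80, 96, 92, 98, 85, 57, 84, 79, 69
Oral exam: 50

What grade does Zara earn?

Essays: drop 53, 57 → average of remaining 10 = 849/10 = 84.9
Weighted total:
  Capstone 88 × 0.27 = 23.76
  Written exam 73 × 0.43 = 31.39
  Essays 84.9 × 0.12 = 10.188
  Oral exam 50 × 0.18 = 9
Sum = 74.338
74.338 is ≥ 70.5 and < 82 → Distinction

Distinction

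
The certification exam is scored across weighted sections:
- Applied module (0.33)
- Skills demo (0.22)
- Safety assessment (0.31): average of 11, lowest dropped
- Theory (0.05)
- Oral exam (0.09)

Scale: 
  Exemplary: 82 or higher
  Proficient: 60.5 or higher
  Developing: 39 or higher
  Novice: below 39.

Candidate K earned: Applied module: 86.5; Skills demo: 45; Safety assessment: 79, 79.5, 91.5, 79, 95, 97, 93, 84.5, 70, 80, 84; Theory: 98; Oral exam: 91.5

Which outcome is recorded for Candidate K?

Proficient

Safety assessment: drop 70 → average of remaining 10 = 862.5/10 = 86.25
Weighted total:
  Applied module 86.5 × 0.33 = 28.545
  Skills demo 45 × 0.22 = 9.9
  Safety assessment 86.25 × 0.31 = 26.7375
  Theory 98 × 0.05 = 4.9
  Oral exam 91.5 × 0.09 = 8.235
Sum = 78.3175
78.3175 is ≥ 60.5 and < 82 → Proficient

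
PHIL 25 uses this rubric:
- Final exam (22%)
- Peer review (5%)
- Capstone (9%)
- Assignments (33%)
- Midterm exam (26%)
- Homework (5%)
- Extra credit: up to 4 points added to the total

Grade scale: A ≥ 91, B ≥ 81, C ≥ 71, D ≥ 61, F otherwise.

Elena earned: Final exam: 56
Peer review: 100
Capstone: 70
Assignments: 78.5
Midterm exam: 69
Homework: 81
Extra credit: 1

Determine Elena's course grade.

Weighted total:
  Final exam 56 × 0.22 = 12.32
  Peer review 100 × 0.05 = 5
  Capstone 70 × 0.09 = 6.3
  Assignments 78.5 × 0.33 = 25.905
  Midterm exam 69 × 0.26 = 17.94
  Homework 81 × 0.05 = 4.05
Sum = 71.515
Extra credit: 71.515 + 1 = 72.515
72.515 is ≥ 71 and < 81 → C

C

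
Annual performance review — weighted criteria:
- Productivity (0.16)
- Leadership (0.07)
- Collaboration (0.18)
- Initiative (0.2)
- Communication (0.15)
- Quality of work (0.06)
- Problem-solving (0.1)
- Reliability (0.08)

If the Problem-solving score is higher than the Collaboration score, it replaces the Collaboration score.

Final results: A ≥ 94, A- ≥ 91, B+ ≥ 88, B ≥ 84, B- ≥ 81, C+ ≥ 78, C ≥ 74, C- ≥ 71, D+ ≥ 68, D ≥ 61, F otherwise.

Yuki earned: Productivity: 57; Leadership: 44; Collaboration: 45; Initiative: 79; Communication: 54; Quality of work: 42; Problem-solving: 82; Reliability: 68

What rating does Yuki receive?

D

Problem-solving (82) > Collaboration (45), so Collaboration counts as 82.
Weighted total:
  Productivity 57 × 0.16 = 9.12
  Leadership 44 × 0.07 = 3.08
  Collaboration 82 × 0.18 = 14.76
  Initiative 79 × 0.2 = 15.8
  Communication 54 × 0.15 = 8.1
  Quality of work 42 × 0.06 = 2.52
  Problem-solving 82 × 0.1 = 8.2
  Reliability 68 × 0.08 = 5.44
Sum = 67.02
67.02 is ≥ 61 and < 68 → D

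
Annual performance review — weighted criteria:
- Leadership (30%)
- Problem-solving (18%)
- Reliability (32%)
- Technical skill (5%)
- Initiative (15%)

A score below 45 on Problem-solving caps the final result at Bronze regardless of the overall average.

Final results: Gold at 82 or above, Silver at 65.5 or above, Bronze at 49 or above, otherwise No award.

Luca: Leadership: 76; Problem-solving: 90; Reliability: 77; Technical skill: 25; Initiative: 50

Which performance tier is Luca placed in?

Silver

Problem-solving score 90 ≥ 45: minimum met.
Weighted total:
  Leadership 76 × 0.3 = 22.8
  Problem-solving 90 × 0.18 = 16.2
  Reliability 77 × 0.32 = 24.64
  Technical skill 25 × 0.05 = 1.25
  Initiative 50 × 0.15 = 7.5
Sum = 72.39
72.39 is ≥ 65.5 and < 82 → Silver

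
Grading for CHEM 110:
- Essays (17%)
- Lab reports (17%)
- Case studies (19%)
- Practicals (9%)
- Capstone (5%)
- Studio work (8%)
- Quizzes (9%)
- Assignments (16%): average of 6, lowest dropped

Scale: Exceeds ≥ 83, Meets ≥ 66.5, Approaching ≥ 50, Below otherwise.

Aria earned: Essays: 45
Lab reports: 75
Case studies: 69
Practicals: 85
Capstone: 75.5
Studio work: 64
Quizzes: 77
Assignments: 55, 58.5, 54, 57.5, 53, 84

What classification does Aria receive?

Meets

Assignments: drop 53 → average of remaining 5 = 309/5 = 61.8
Weighted total:
  Essays 45 × 0.17 = 7.65
  Lab reports 75 × 0.17 = 12.75
  Case studies 69 × 0.19 = 13.11
  Practicals 85 × 0.09 = 7.65
  Capstone 75.5 × 0.05 = 3.775
  Studio work 64 × 0.08 = 5.12
  Quizzes 77 × 0.09 = 6.93
  Assignments 61.8 × 0.16 = 9.888
Sum = 66.873
66.873 is ≥ 66.5 and < 83 → Meets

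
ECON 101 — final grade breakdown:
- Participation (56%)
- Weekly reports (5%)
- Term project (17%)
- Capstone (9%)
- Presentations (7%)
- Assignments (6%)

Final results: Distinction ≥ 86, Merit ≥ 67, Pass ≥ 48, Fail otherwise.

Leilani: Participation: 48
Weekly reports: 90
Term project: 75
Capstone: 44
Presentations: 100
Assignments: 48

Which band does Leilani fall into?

Pass

Weighted total:
  Participation 48 × 0.56 = 26.88
  Weekly reports 90 × 0.05 = 4.5
  Term project 75 × 0.17 = 12.75
  Capstone 44 × 0.09 = 3.96
  Presentations 100 × 0.07 = 7
  Assignments 48 × 0.06 = 2.88
Sum = 57.97
57.97 is ≥ 48 and < 67 → Pass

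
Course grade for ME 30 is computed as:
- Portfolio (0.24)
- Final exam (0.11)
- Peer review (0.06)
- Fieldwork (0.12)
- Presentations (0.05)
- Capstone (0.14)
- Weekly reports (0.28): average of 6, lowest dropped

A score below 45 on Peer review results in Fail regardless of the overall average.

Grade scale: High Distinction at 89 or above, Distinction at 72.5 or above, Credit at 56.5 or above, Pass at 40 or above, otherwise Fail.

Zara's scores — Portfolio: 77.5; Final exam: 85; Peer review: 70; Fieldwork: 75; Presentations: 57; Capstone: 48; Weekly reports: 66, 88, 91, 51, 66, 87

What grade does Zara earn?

Weekly reports: drop 51 → average of remaining 5 = 398/5 = 79.6
Peer review score 70 ≥ 45: minimum met.
Weighted total:
  Portfolio 77.5 × 0.24 = 18.6
  Final exam 85 × 0.11 = 9.35
  Peer review 70 × 0.06 = 4.2
  Fieldwork 75 × 0.12 = 9
  Presentations 57 × 0.05 = 2.85
  Capstone 48 × 0.14 = 6.72
  Weekly reports 79.6 × 0.28 = 22.288
Sum = 73.008
73.008 is ≥ 72.5 and < 89 → Distinction

Distinction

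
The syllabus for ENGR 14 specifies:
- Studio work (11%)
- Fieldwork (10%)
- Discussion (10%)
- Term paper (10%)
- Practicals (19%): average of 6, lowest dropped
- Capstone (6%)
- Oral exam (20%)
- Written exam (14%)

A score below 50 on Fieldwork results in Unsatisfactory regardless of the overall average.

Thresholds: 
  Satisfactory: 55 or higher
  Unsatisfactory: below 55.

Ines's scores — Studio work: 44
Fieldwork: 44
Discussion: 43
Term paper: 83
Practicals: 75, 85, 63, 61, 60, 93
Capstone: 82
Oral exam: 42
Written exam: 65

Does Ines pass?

Practicals: drop 60 → average of remaining 5 = 377/5 = 75.4
Fieldwork score 44 < 50: minimum not met.
Weighted total:
  Studio work 44 × 0.11 = 4.84
  Fieldwork 44 × 0.1 = 4.4
  Discussion 43 × 0.1 = 4.3
  Term paper 83 × 0.1 = 8.3
  Practicals 75.4 × 0.19 = 14.326
  Capstone 82 × 0.06 = 4.92
  Oral exam 42 × 0.2 = 8.4
  Written exam 65 × 0.14 = 9.1
Sum = 58.586
Because the Fieldwork minimum was not met, the result is Unsatisfactory.

Unsatisfactory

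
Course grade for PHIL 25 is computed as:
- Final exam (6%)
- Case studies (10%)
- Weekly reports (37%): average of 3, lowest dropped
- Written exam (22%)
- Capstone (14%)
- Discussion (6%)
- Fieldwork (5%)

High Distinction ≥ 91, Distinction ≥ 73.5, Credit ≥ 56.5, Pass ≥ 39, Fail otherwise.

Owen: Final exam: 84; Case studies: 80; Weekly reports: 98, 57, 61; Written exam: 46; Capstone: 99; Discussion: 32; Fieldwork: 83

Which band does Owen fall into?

Credit

Weekly reports: drop 57 → average of remaining 2 = 159/2 = 79.5
Weighted total:
  Final exam 84 × 0.06 = 5.04
  Case studies 80 × 0.1 = 8
  Weekly reports 79.5 × 0.37 = 29.415
  Written exam 46 × 0.22 = 10.12
  Capstone 99 × 0.14 = 13.86
  Discussion 32 × 0.06 = 1.92
  Fieldwork 83 × 0.05 = 4.15
Sum = 72.505
72.505 is ≥ 56.5 and < 73.5 → Credit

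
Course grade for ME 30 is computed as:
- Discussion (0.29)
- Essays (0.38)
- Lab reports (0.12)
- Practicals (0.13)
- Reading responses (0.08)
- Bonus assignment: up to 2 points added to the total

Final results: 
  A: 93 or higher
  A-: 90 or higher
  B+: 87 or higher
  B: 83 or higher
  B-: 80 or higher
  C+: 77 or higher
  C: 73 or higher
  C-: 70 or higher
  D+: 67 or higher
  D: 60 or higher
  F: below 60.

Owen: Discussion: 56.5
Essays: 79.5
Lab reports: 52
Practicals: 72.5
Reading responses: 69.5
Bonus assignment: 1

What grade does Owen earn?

Weighted total:
  Discussion 56.5 × 0.29 = 16.385
  Essays 79.5 × 0.38 = 30.21
  Lab reports 52 × 0.12 = 6.24
  Practicals 72.5 × 0.13 = 9.425
  Reading responses 69.5 × 0.08 = 5.56
Sum = 67.82
Bonus assignment: 67.82 + 1 = 68.82
68.82 is ≥ 67 and < 70 → D+

D+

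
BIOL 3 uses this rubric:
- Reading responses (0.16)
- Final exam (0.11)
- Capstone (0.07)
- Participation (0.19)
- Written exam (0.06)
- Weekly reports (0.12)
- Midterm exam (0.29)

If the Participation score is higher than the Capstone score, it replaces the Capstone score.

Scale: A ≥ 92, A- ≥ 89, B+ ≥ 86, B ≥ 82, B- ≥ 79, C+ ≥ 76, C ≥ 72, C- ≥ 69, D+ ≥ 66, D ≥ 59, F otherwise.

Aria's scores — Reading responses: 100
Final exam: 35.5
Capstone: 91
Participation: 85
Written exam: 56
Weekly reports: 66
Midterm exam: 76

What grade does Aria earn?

C

Participation (85) ≤ Capstone (91), so Capstone stays at 91.
Weighted total:
  Reading responses 100 × 0.16 = 16
  Final exam 35.5 × 0.11 = 3.905
  Capstone 91 × 0.07 = 6.37
  Participation 85 × 0.19 = 16.15
  Written exam 56 × 0.06 = 3.36
  Weekly reports 66 × 0.12 = 7.92
  Midterm exam 76 × 0.29 = 22.04
Sum = 75.745
75.745 is ≥ 72 and < 76 → C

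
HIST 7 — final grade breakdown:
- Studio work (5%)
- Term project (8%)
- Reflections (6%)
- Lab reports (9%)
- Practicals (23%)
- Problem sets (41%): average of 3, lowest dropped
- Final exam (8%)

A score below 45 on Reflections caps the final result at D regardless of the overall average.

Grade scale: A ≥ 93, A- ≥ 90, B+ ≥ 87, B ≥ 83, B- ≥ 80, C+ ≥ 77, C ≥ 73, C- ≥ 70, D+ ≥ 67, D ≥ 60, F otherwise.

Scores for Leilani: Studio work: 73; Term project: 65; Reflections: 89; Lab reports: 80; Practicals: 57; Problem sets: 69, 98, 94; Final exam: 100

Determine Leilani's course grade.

Problem sets: drop 69 → average of remaining 2 = 192/2 = 96
Reflections score 89 ≥ 45: minimum met.
Weighted total:
  Studio work 73 × 0.05 = 3.65
  Term project 65 × 0.08 = 5.2
  Reflections 89 × 0.06 = 5.34
  Lab reports 80 × 0.09 = 7.2
  Practicals 57 × 0.23 = 13.11
  Problem sets 96 × 0.41 = 39.36
  Final exam 100 × 0.08 = 8
Sum = 81.86
81.86 is ≥ 80 and < 83 → B-

B-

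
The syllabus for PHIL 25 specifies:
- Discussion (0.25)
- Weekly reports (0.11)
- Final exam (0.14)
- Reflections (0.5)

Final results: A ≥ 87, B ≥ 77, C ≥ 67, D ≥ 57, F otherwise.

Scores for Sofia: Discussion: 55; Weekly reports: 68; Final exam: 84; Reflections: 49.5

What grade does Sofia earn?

Weighted total:
  Discussion 55 × 0.25 = 13.75
  Weekly reports 68 × 0.11 = 7.48
  Final exam 84 × 0.14 = 11.76
  Reflections 49.5 × 0.5 = 24.75
Sum = 57.74
57.74 is ≥ 57 and < 67 → D

D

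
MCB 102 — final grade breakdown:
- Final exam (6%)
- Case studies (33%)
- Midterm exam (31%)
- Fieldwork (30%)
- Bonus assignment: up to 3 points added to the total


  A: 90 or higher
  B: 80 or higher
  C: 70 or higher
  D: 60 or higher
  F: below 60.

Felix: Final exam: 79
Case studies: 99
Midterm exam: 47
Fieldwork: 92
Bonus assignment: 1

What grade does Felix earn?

Weighted total:
  Final exam 79 × 0.06 = 4.74
  Case studies 99 × 0.33 = 32.67
  Midterm exam 47 × 0.31 = 14.57
  Fieldwork 92 × 0.3 = 27.6
Sum = 79.58
Bonus assignment: 79.58 + 1 = 80.58
80.58 is ≥ 80 and < 90 → B

B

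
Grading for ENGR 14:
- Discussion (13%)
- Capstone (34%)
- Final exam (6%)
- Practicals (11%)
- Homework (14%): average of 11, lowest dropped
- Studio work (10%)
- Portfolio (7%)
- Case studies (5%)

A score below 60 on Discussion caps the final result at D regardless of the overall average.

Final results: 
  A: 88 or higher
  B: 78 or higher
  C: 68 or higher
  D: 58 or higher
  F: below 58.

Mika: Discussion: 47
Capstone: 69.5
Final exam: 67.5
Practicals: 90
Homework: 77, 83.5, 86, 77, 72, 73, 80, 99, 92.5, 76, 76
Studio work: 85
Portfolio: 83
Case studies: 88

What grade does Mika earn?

Homework: drop 72 → average of remaining 10 = 820/10 = 82
Discussion score 47 < 60: minimum not met.
Weighted total:
  Discussion 47 × 0.13 = 6.11
  Capstone 69.5 × 0.34 = 23.63
  Final exam 67.5 × 0.06 = 4.05
  Practicals 90 × 0.11 = 9.9
  Homework 82 × 0.14 = 11.48
  Studio work 85 × 0.1 = 8.5
  Portfolio 83 × 0.07 = 5.81
  Case studies 88 × 0.05 = 4.4
Sum = 73.88
73.88 would be C; cap at D applies → D.

D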